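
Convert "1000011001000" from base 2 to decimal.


Input: "1000011001000" in base 2
Positional expansion:
  Digit '1' (value 1) x 2^12 = 4096
  Digit '0' (value 0) x 2^11 = 0
  Digit '0' (value 0) x 2^10 = 0
  Digit '0' (value 0) x 2^9 = 0
  Digit '0' (value 0) x 2^8 = 0
  Digit '1' (value 1) x 2^7 = 128
  Digit '1' (value 1) x 2^6 = 64
  Digit '0' (value 0) x 2^5 = 0
  Digit '0' (value 0) x 2^4 = 0
  Digit '1' (value 1) x 2^3 = 8
  Digit '0' (value 0) x 2^2 = 0
  Digit '0' (value 0) x 2^1 = 0
  Digit '0' (value 0) x 2^0 = 0
Sum = 4296

4296


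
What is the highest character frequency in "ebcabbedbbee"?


Input: ebcabbedbbee
Character counts:
  'a': 1
  'b': 5
  'c': 1
  'd': 1
  'e': 4
Maximum frequency: 5

5


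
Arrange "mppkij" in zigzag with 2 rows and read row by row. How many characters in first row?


Zigzag "mppkij" into 2 rows:
Placing characters:
  'm' => row 0
  'p' => row 1
  'p' => row 0
  'k' => row 1
  'i' => row 0
  'j' => row 1
Rows:
  Row 0: "mpi"
  Row 1: "pkj"
First row length: 3

3


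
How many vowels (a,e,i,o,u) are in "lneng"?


Input: lneng
Checking each character:
  'l' at position 0: consonant
  'n' at position 1: consonant
  'e' at position 2: vowel (running total: 1)
  'n' at position 3: consonant
  'g' at position 4: consonant
Total vowels: 1

1


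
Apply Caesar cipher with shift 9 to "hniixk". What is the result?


Caesar cipher: shift "hniixk" by 9
  'h' (pos 7) + 9 = pos 16 = 'q'
  'n' (pos 13) + 9 = pos 22 = 'w'
  'i' (pos 8) + 9 = pos 17 = 'r'
  'i' (pos 8) + 9 = pos 17 = 'r'
  'x' (pos 23) + 9 = pos 6 = 'g'
  'k' (pos 10) + 9 = pos 19 = 't'
Result: qwrrgt

qwrrgt


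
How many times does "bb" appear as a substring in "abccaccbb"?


Searching for "bb" in "abccaccbb"
Scanning each position:
  Position 0: "ab" => no
  Position 1: "bc" => no
  Position 2: "cc" => no
  Position 3: "ca" => no
  Position 4: "ac" => no
  Position 5: "cc" => no
  Position 6: "cb" => no
  Position 7: "bb" => MATCH
Total occurrences: 1

1


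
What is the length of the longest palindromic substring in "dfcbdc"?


Input: "dfcbdc"
Checking substrings for palindromes:
  No multi-char palindromic substrings found
Longest palindromic substring: "d" with length 1

1


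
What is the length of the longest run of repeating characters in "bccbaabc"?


Input: "bccbaabc"
Scanning for longest run:
  Position 1 ('c'): new char, reset run to 1
  Position 2 ('c'): continues run of 'c', length=2
  Position 3 ('b'): new char, reset run to 1
  Position 4 ('a'): new char, reset run to 1
  Position 5 ('a'): continues run of 'a', length=2
  Position 6 ('b'): new char, reset run to 1
  Position 7 ('c'): new char, reset run to 1
Longest run: 'c' with length 2

2


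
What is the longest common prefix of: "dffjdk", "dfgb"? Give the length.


Words: dffjdk, dfgb
  Position 0: all 'd' => match
  Position 1: all 'f' => match
  Position 2: ('f', 'g') => mismatch, stop
LCP = "df" (length 2)

2


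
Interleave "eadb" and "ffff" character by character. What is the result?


Interleaving "eadb" and "ffff":
  Position 0: 'e' from first, 'f' from second => "ef"
  Position 1: 'a' from first, 'f' from second => "af"
  Position 2: 'd' from first, 'f' from second => "df"
  Position 3: 'b' from first, 'f' from second => "bf"
Result: efafdfbf

efafdfbf


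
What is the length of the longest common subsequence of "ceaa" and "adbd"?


LCS of "ceaa" and "adbd"
DP table:
           a    d    b    d
      0    0    0    0    0
  c   0    0    0    0    0
  e   0    0    0    0    0
  a   0    1    1    1    1
  a   0    1    1    1    1
LCS length = dp[4][4] = 1

1


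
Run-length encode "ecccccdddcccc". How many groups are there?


Input: ecccccdddcccc
Scanning for consecutive runs:
  Group 1: 'e' x 1 (positions 0-0)
  Group 2: 'c' x 5 (positions 1-5)
  Group 3: 'd' x 3 (positions 6-8)
  Group 4: 'c' x 4 (positions 9-12)
Total groups: 4

4


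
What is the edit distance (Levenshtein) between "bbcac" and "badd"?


Computing edit distance: "bbcac" -> "badd"
DP table:
           b    a    d    d
      0    1    2    3    4
  b   1    0    1    2    3
  b   2    1    1    2    3
  c   3    2    2    2    3
  a   4    3    2    3    3
  c   5    4    3    3    4
Edit distance = dp[5][4] = 4

4


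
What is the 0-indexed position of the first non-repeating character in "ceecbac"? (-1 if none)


Input: ceecbac
Character frequencies:
  'a': 1
  'b': 1
  'c': 3
  'e': 2
Scanning left to right for freq == 1:
  Position 0 ('c'): freq=3, skip
  Position 1 ('e'): freq=2, skip
  Position 2 ('e'): freq=2, skip
  Position 3 ('c'): freq=3, skip
  Position 4 ('b'): unique! => answer = 4

4


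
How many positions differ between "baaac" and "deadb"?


Comparing "baaac" and "deadb" position by position:
  Position 0: 'b' vs 'd' => DIFFER
  Position 1: 'a' vs 'e' => DIFFER
  Position 2: 'a' vs 'a' => same
  Position 3: 'a' vs 'd' => DIFFER
  Position 4: 'c' vs 'b' => DIFFER
Positions that differ: 4

4


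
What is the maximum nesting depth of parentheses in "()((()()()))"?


Input: "()((()()()))"
Tracking depth:
  Position 0 '(': depth becomes 1
  Position 1 ')': depth becomes 0
  Position 2 '(': depth becomes 1
  Position 3 '(': depth becomes 2
  Position 4 '(': depth becomes 3
  Position 5 ')': depth becomes 2
  Position 6 '(': depth becomes 3
  Position 7 ')': depth becomes 2
  Position 8 '(': depth becomes 3
  Position 9 ')': depth becomes 2
  Position 10 ')': depth becomes 1
  Position 11 ')': depth becomes 0
Maximum depth reached: 3

3


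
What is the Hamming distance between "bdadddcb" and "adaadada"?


Comparing "bdadddcb" and "adaadada" position by position:
  Position 0: 'b' vs 'a' => differ
  Position 1: 'd' vs 'd' => same
  Position 2: 'a' vs 'a' => same
  Position 3: 'd' vs 'a' => differ
  Position 4: 'd' vs 'd' => same
  Position 5: 'd' vs 'a' => differ
  Position 6: 'c' vs 'd' => differ
  Position 7: 'b' vs 'a' => differ
Total differences (Hamming distance): 5

5


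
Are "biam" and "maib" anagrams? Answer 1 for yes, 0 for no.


Strings: "biam", "maib"
Sorted first:  abim
Sorted second: abim
Sorted forms match => anagrams

1


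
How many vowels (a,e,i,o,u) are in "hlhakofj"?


Input: hlhakofj
Checking each character:
  'h' at position 0: consonant
  'l' at position 1: consonant
  'h' at position 2: consonant
  'a' at position 3: vowel (running total: 1)
  'k' at position 4: consonant
  'o' at position 5: vowel (running total: 2)
  'f' at position 6: consonant
  'j' at position 7: consonant
Total vowels: 2

2


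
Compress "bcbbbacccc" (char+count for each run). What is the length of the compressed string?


Input: bcbbbacccc
Runs:
  'b' x 1 => "b1"
  'c' x 1 => "c1"
  'b' x 3 => "b3"
  'a' x 1 => "a1"
  'c' x 4 => "c4"
Compressed: "b1c1b3a1c4"
Compressed length: 10

10


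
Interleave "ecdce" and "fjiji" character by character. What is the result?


Interleaving "ecdce" and "fjiji":
  Position 0: 'e' from first, 'f' from second => "ef"
  Position 1: 'c' from first, 'j' from second => "cj"
  Position 2: 'd' from first, 'i' from second => "di"
  Position 3: 'c' from first, 'j' from second => "cj"
  Position 4: 'e' from first, 'i' from second => "ei"
Result: efcjdicjei

efcjdicjei


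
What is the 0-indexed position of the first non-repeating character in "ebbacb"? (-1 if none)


Input: ebbacb
Character frequencies:
  'a': 1
  'b': 3
  'c': 1
  'e': 1
Scanning left to right for freq == 1:
  Position 0 ('e'): unique! => answer = 0

0


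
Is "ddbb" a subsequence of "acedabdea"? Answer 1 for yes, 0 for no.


Check if "ddbb" is a subsequence of "acedabdea"
Greedy scan:
  Position 0 ('a'): no match needed
  Position 1 ('c'): no match needed
  Position 2 ('e'): no match needed
  Position 3 ('d'): matches sub[0] = 'd'
  Position 4 ('a'): no match needed
  Position 5 ('b'): no match needed
  Position 6 ('d'): matches sub[1] = 'd'
  Position 7 ('e'): no match needed
  Position 8 ('a'): no match needed
Only matched 2/4 characters => not a subsequence

0


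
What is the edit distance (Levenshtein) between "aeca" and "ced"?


Computing edit distance: "aeca" -> "ced"
DP table:
           c    e    d
      0    1    2    3
  a   1    1    2    3
  e   2    2    1    2
  c   3    2    2    2
  a   4    3    3    3
Edit distance = dp[4][3] = 3

3


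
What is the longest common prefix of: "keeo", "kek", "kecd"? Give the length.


Words: keeo, kek, kecd
  Position 0: all 'k' => match
  Position 1: all 'e' => match
  Position 2: ('e', 'k', 'c') => mismatch, stop
LCP = "ke" (length 2)

2


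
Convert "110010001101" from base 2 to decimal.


Input: "110010001101" in base 2
Positional expansion:
  Digit '1' (value 1) x 2^11 = 2048
  Digit '1' (value 1) x 2^10 = 1024
  Digit '0' (value 0) x 2^9 = 0
  Digit '0' (value 0) x 2^8 = 0
  Digit '1' (value 1) x 2^7 = 128
  Digit '0' (value 0) x 2^6 = 0
  Digit '0' (value 0) x 2^5 = 0
  Digit '0' (value 0) x 2^4 = 0
  Digit '1' (value 1) x 2^3 = 8
  Digit '1' (value 1) x 2^2 = 4
  Digit '0' (value 0) x 2^1 = 0
  Digit '1' (value 1) x 2^0 = 1
Sum = 3213

3213


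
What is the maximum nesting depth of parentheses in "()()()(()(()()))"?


Input: "()()()(()(()()))"
Tracking depth:
  Position 0 '(': depth becomes 1
  Position 1 ')': depth becomes 0
  Position 2 '(': depth becomes 1
  Position 3 ')': depth becomes 0
  Position 4 '(': depth becomes 1
  Position 5 ')': depth becomes 0
  Position 6 '(': depth becomes 1
  Position 7 '(': depth becomes 2
  Position 8 ')': depth becomes 1
  Position 9 '(': depth becomes 2
  Position 10 '(': depth becomes 3
  Position 11 ')': depth becomes 2
  Position 12 '(': depth becomes 3
  Position 13 ')': depth becomes 2
  Position 14 ')': depth becomes 1
  Position 15 ')': depth becomes 0
Maximum depth reached: 3

3


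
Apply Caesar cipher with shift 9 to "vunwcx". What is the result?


Caesar cipher: shift "vunwcx" by 9
  'v' (pos 21) + 9 = pos 4 = 'e'
  'u' (pos 20) + 9 = pos 3 = 'd'
  'n' (pos 13) + 9 = pos 22 = 'w'
  'w' (pos 22) + 9 = pos 5 = 'f'
  'c' (pos 2) + 9 = pos 11 = 'l'
  'x' (pos 23) + 9 = pos 6 = 'g'
Result: edwflg

edwflg


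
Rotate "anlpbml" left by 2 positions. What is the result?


Input: "anlpbml", rotate left by 2
First 2 characters: "an"
Remaining characters: "lpbml"
Concatenate remaining + first: "lpbml" + "an" = "lpbmlan"

lpbmlan


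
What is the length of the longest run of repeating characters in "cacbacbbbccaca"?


Input: "cacbacbbbccaca"
Scanning for longest run:
  Position 1 ('a'): new char, reset run to 1
  Position 2 ('c'): new char, reset run to 1
  Position 3 ('b'): new char, reset run to 1
  Position 4 ('a'): new char, reset run to 1
  Position 5 ('c'): new char, reset run to 1
  Position 6 ('b'): new char, reset run to 1
  Position 7 ('b'): continues run of 'b', length=2
  Position 8 ('b'): continues run of 'b', length=3
  Position 9 ('c'): new char, reset run to 1
  Position 10 ('c'): continues run of 'c', length=2
  Position 11 ('a'): new char, reset run to 1
  Position 12 ('c'): new char, reset run to 1
  Position 13 ('a'): new char, reset run to 1
Longest run: 'b' with length 3

3


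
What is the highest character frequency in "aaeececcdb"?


Input: aaeececcdb
Character counts:
  'a': 2
  'b': 1
  'c': 3
  'd': 1
  'e': 3
Maximum frequency: 3

3


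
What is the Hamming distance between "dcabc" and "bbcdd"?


Comparing "dcabc" and "bbcdd" position by position:
  Position 0: 'd' vs 'b' => differ
  Position 1: 'c' vs 'b' => differ
  Position 2: 'a' vs 'c' => differ
  Position 3: 'b' vs 'd' => differ
  Position 4: 'c' vs 'd' => differ
Total differences (Hamming distance): 5

5


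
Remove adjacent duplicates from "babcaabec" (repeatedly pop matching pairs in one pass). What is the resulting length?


Input: babcaabec
Stack-based adjacent duplicate removal:
  Read 'b': push. Stack: b
  Read 'a': push. Stack: ba
  Read 'b': push. Stack: bab
  Read 'c': push. Stack: babc
  Read 'a': push. Stack: babca
  Read 'a': matches stack top 'a' => pop. Stack: babc
  Read 'b': push. Stack: babcb
  Read 'e': push. Stack: babcbe
  Read 'c': push. Stack: babcbec
Final stack: "babcbec" (length 7)

7


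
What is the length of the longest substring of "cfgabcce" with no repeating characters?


Input: "cfgabcce"
Sliding window (track last position of each char):
  Position 0 ('c'): window [0,0] length 1 -- new best
  Position 1 ('f'): window [0,1] length 2 -- new best
  Position 2 ('g'): window [0,2] length 3 -- new best
  Position 3 ('a'): window [0,3] length 4 -- new best
  Position 4 ('b'): window [0,4] length 5 -- new best
  Position 5 ('c'): repeat (last at 0), move window start to 1
  Position 5 ('c'): window [1,5] length 5
  Position 6 ('c'): repeat (last at 5), move window start to 6
  Position 6 ('c'): window [6,6] length 1
  Position 7 ('e'): window [6,7] length 2
Longest substring with no repeats: "cfgab" with length 5

5


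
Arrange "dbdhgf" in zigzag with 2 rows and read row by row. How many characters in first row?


Zigzag "dbdhgf" into 2 rows:
Placing characters:
  'd' => row 0
  'b' => row 1
  'd' => row 0
  'h' => row 1
  'g' => row 0
  'f' => row 1
Rows:
  Row 0: "ddg"
  Row 1: "bhf"
First row length: 3

3


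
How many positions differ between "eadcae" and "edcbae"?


Comparing "eadcae" and "edcbae" position by position:
  Position 0: 'e' vs 'e' => same
  Position 1: 'a' vs 'd' => DIFFER
  Position 2: 'd' vs 'c' => DIFFER
  Position 3: 'c' vs 'b' => DIFFER
  Position 4: 'a' vs 'a' => same
  Position 5: 'e' vs 'e' => same
Positions that differ: 3

3


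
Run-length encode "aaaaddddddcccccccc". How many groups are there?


Input: aaaaddddddcccccccc
Scanning for consecutive runs:
  Group 1: 'a' x 4 (positions 0-3)
  Group 2: 'd' x 6 (positions 4-9)
  Group 3: 'c' x 8 (positions 10-17)
Total groups: 3

3


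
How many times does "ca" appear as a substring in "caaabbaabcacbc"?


Searching for "ca" in "caaabbaabcacbc"
Scanning each position:
  Position 0: "ca" => MATCH
  Position 1: "aa" => no
  Position 2: "aa" => no
  Position 3: "ab" => no
  Position 4: "bb" => no
  Position 5: "ba" => no
  Position 6: "aa" => no
  Position 7: "ab" => no
  Position 8: "bc" => no
  Position 9: "ca" => MATCH
  Position 10: "ac" => no
  Position 11: "cb" => no
  Position 12: "bc" => no
Total occurrences: 2

2


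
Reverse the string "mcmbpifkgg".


Input: mcmbpifkgg
Reading characters right to left:
  Position 9: 'g'
  Position 8: 'g'
  Position 7: 'k'
  Position 6: 'f'
  Position 5: 'i'
  Position 4: 'p'
  Position 3: 'b'
  Position 2: 'm'
  Position 1: 'c'
  Position 0: 'm'
Reversed: ggkfipbmcm

ggkfipbmcm


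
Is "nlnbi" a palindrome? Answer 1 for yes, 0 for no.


Input: nlnbi
Reversed: ibnln
  Compare pos 0 ('n') with pos 4 ('i'): MISMATCH
  Compare pos 1 ('l') with pos 3 ('b'): MISMATCH
Result: not a palindrome

0


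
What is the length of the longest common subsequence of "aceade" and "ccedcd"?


LCS of "aceade" and "ccedcd"
DP table:
           c    c    e    d    c    d
      0    0    0    0    0    0    0
  a   0    0    0    0    0    0    0
  c   0    1    1    1    1    1    1
  e   0    1    1    2    2    2    2
  a   0    1    1    2    2    2    2
  d   0    1    1    2    3    3    3
  e   0    1    1    2    3    3    3
LCS length = dp[6][6] = 3

3


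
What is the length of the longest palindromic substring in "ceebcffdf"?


Input: "ceebcffdf"
Checking substrings for palindromes:
  [6:9] "fdf" (len 3) => palindrome
  [1:3] "ee" (len 2) => palindrome
  [5:7] "ff" (len 2) => palindrome
Longest palindromic substring: "fdf" with length 3

3


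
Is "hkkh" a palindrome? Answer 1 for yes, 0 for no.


Input: hkkh
Reversed: hkkh
  Compare pos 0 ('h') with pos 3 ('h'): match
  Compare pos 1 ('k') with pos 2 ('k'): match
Result: palindrome

1


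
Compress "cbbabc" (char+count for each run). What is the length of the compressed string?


Input: cbbabc
Runs:
  'c' x 1 => "c1"
  'b' x 2 => "b2"
  'a' x 1 => "a1"
  'b' x 1 => "b1"
  'c' x 1 => "c1"
Compressed: "c1b2a1b1c1"
Compressed length: 10

10


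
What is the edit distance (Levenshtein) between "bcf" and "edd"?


Computing edit distance: "bcf" -> "edd"
DP table:
           e    d    d
      0    1    2    3
  b   1    1    2    3
  c   2    2    2    3
  f   3    3    3    3
Edit distance = dp[3][3] = 3

3


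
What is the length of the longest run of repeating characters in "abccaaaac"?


Input: "abccaaaac"
Scanning for longest run:
  Position 1 ('b'): new char, reset run to 1
  Position 2 ('c'): new char, reset run to 1
  Position 3 ('c'): continues run of 'c', length=2
  Position 4 ('a'): new char, reset run to 1
  Position 5 ('a'): continues run of 'a', length=2
  Position 6 ('a'): continues run of 'a', length=3
  Position 7 ('a'): continues run of 'a', length=4
  Position 8 ('c'): new char, reset run to 1
Longest run: 'a' with length 4

4


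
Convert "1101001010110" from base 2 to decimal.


Input: "1101001010110" in base 2
Positional expansion:
  Digit '1' (value 1) x 2^12 = 4096
  Digit '1' (value 1) x 2^11 = 2048
  Digit '0' (value 0) x 2^10 = 0
  Digit '1' (value 1) x 2^9 = 512
  Digit '0' (value 0) x 2^8 = 0
  Digit '0' (value 0) x 2^7 = 0
  Digit '1' (value 1) x 2^6 = 64
  Digit '0' (value 0) x 2^5 = 0
  Digit '1' (value 1) x 2^4 = 16
  Digit '0' (value 0) x 2^3 = 0
  Digit '1' (value 1) x 2^2 = 4
  Digit '1' (value 1) x 2^1 = 2
  Digit '0' (value 0) x 2^0 = 0
Sum = 6742

6742


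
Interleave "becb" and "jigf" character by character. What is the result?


Interleaving "becb" and "jigf":
  Position 0: 'b' from first, 'j' from second => "bj"
  Position 1: 'e' from first, 'i' from second => "ei"
  Position 2: 'c' from first, 'g' from second => "cg"
  Position 3: 'b' from first, 'f' from second => "bf"
Result: bjeicgbf

bjeicgbf


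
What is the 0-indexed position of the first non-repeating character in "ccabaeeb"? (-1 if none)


Input: ccabaeeb
Character frequencies:
  'a': 2
  'b': 2
  'c': 2
  'e': 2
Scanning left to right for freq == 1:
  Position 0 ('c'): freq=2, skip
  Position 1 ('c'): freq=2, skip
  Position 2 ('a'): freq=2, skip
  Position 3 ('b'): freq=2, skip
  Position 4 ('a'): freq=2, skip
  Position 5 ('e'): freq=2, skip
  Position 6 ('e'): freq=2, skip
  Position 7 ('b'): freq=2, skip
  No unique character found => answer = -1

-1


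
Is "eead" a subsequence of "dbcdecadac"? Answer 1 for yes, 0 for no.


Check if "eead" is a subsequence of "dbcdecadac"
Greedy scan:
  Position 0 ('d'): no match needed
  Position 1 ('b'): no match needed
  Position 2 ('c'): no match needed
  Position 3 ('d'): no match needed
  Position 4 ('e'): matches sub[0] = 'e'
  Position 5 ('c'): no match needed
  Position 6 ('a'): no match needed
  Position 7 ('d'): no match needed
  Position 8 ('a'): no match needed
  Position 9 ('c'): no match needed
Only matched 1/4 characters => not a subsequence

0


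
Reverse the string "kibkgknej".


Input: kibkgknej
Reading characters right to left:
  Position 8: 'j'
  Position 7: 'e'
  Position 6: 'n'
  Position 5: 'k'
  Position 4: 'g'
  Position 3: 'k'
  Position 2: 'b'
  Position 1: 'i'
  Position 0: 'k'
Reversed: jenkgkbik

jenkgkbik


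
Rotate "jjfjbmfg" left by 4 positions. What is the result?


Input: "jjfjbmfg", rotate left by 4
First 4 characters: "jjfj"
Remaining characters: "bmfg"
Concatenate remaining + first: "bmfg" + "jjfj" = "bmfgjjfj"

bmfgjjfj


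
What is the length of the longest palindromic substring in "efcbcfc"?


Input: "efcbcfc"
Checking substrings for palindromes:
  [1:6] "fcbcf" (len 5) => palindrome
  [2:5] "cbc" (len 3) => palindrome
  [4:7] "cfc" (len 3) => palindrome
Longest palindromic substring: "fcbcf" with length 5

5


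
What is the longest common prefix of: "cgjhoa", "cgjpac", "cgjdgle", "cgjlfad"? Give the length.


Words: cgjhoa, cgjpac, cgjdgle, cgjlfad
  Position 0: all 'c' => match
  Position 1: all 'g' => match
  Position 2: all 'j' => match
  Position 3: ('h', 'p', 'd', 'l') => mismatch, stop
LCP = "cgj" (length 3)

3


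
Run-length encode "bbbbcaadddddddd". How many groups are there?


Input: bbbbcaadddddddd
Scanning for consecutive runs:
  Group 1: 'b' x 4 (positions 0-3)
  Group 2: 'c' x 1 (positions 4-4)
  Group 3: 'a' x 2 (positions 5-6)
  Group 4: 'd' x 8 (positions 7-14)
Total groups: 4

4


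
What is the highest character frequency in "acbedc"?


Input: acbedc
Character counts:
  'a': 1
  'b': 1
  'c': 2
  'd': 1
  'e': 1
Maximum frequency: 2

2


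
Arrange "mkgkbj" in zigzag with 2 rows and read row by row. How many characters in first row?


Zigzag "mkgkbj" into 2 rows:
Placing characters:
  'm' => row 0
  'k' => row 1
  'g' => row 0
  'k' => row 1
  'b' => row 0
  'j' => row 1
Rows:
  Row 0: "mgb"
  Row 1: "kkj"
First row length: 3

3


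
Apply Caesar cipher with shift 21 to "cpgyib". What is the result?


Caesar cipher: shift "cpgyib" by 21
  'c' (pos 2) + 21 = pos 23 = 'x'
  'p' (pos 15) + 21 = pos 10 = 'k'
  'g' (pos 6) + 21 = pos 1 = 'b'
  'y' (pos 24) + 21 = pos 19 = 't'
  'i' (pos 8) + 21 = pos 3 = 'd'
  'b' (pos 1) + 21 = pos 22 = 'w'
Result: xkbtdw

xkbtdw


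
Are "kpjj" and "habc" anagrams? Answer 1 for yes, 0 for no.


Strings: "kpjj", "habc"
Sorted first:  jjkp
Sorted second: abch
Differ at position 0: 'j' vs 'a' => not anagrams

0


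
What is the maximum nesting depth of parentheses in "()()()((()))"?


Input: "()()()((()))"
Tracking depth:
  Position 0 '(': depth becomes 1
  Position 1 ')': depth becomes 0
  Position 2 '(': depth becomes 1
  Position 3 ')': depth becomes 0
  Position 4 '(': depth becomes 1
  Position 5 ')': depth becomes 0
  Position 6 '(': depth becomes 1
  Position 7 '(': depth becomes 2
  Position 8 '(': depth becomes 3
  Position 9 ')': depth becomes 2
  Position 10 ')': depth becomes 1
  Position 11 ')': depth becomes 0
Maximum depth reached: 3

3


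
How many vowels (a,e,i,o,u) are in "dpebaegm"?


Input: dpebaegm
Checking each character:
  'd' at position 0: consonant
  'p' at position 1: consonant
  'e' at position 2: vowel (running total: 1)
  'b' at position 3: consonant
  'a' at position 4: vowel (running total: 2)
  'e' at position 5: vowel (running total: 3)
  'g' at position 6: consonant
  'm' at position 7: consonant
Total vowels: 3

3


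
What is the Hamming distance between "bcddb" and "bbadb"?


Comparing "bcddb" and "bbadb" position by position:
  Position 0: 'b' vs 'b' => same
  Position 1: 'c' vs 'b' => differ
  Position 2: 'd' vs 'a' => differ
  Position 3: 'd' vs 'd' => same
  Position 4: 'b' vs 'b' => same
Total differences (Hamming distance): 2

2


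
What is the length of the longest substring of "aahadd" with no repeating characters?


Input: "aahadd"
Sliding window (track last position of each char):
  Position 0 ('a'): window [0,0] length 1 -- new best
  Position 1 ('a'): repeat (last at 0), move window start to 1
  Position 1 ('a'): window [1,1] length 1
  Position 2 ('h'): window [1,2] length 2 -- new best
  Position 3 ('a'): repeat (last at 1), move window start to 2
  Position 3 ('a'): window [2,3] length 2
  Position 4 ('d'): window [2,4] length 3 -- new best
  Position 5 ('d'): repeat (last at 4), move window start to 5
  Position 5 ('d'): window [5,5] length 1
Longest substring with no repeats: "had" with length 3

3


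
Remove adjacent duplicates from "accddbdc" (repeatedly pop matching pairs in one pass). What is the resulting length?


Input: accddbdc
Stack-based adjacent duplicate removal:
  Read 'a': push. Stack: a
  Read 'c': push. Stack: ac
  Read 'c': matches stack top 'c' => pop. Stack: a
  Read 'd': push. Stack: ad
  Read 'd': matches stack top 'd' => pop. Stack: a
  Read 'b': push. Stack: ab
  Read 'd': push. Stack: abd
  Read 'c': push. Stack: abdc
Final stack: "abdc" (length 4)

4


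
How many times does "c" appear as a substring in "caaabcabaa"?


Searching for "c" in "caaabcabaa"
Scanning each position:
  Position 0: "c" => MATCH
  Position 1: "a" => no
  Position 2: "a" => no
  Position 3: "a" => no
  Position 4: "b" => no
  Position 5: "c" => MATCH
  Position 6: "a" => no
  Position 7: "b" => no
  Position 8: "a" => no
  Position 9: "a" => no
Total occurrences: 2

2


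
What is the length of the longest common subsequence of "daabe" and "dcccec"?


LCS of "daabe" and "dcccec"
DP table:
           d    c    c    c    e    c
      0    0    0    0    0    0    0
  d   0    1    1    1    1    1    1
  a   0    1    1    1    1    1    1
  a   0    1    1    1    1    1    1
  b   0    1    1    1    1    1    1
  e   0    1    1    1    1    2    2
LCS length = dp[5][6] = 2

2


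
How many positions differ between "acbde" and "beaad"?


Comparing "acbde" and "beaad" position by position:
  Position 0: 'a' vs 'b' => DIFFER
  Position 1: 'c' vs 'e' => DIFFER
  Position 2: 'b' vs 'a' => DIFFER
  Position 3: 'd' vs 'a' => DIFFER
  Position 4: 'e' vs 'd' => DIFFER
Positions that differ: 5

5


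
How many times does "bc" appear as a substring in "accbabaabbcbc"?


Searching for "bc" in "accbabaabbcbc"
Scanning each position:
  Position 0: "ac" => no
  Position 1: "cc" => no
  Position 2: "cb" => no
  Position 3: "ba" => no
  Position 4: "ab" => no
  Position 5: "ba" => no
  Position 6: "aa" => no
  Position 7: "ab" => no
  Position 8: "bb" => no
  Position 9: "bc" => MATCH
  Position 10: "cb" => no
  Position 11: "bc" => MATCH
Total occurrences: 2

2


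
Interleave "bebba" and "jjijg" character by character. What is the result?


Interleaving "bebba" and "jjijg":
  Position 0: 'b' from first, 'j' from second => "bj"
  Position 1: 'e' from first, 'j' from second => "ej"
  Position 2: 'b' from first, 'i' from second => "bi"
  Position 3: 'b' from first, 'j' from second => "bj"
  Position 4: 'a' from first, 'g' from second => "ag"
Result: bjejbibjag

bjejbibjag


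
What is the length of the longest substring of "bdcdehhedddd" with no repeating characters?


Input: "bdcdehhedddd"
Sliding window (track last position of each char):
  Position 0 ('b'): window [0,0] length 1 -- new best
  Position 1 ('d'): window [0,1] length 2 -- new best
  Position 2 ('c'): window [0,2] length 3 -- new best
  Position 3 ('d'): repeat (last at 1), move window start to 2
  Position 3 ('d'): window [2,3] length 2
  Position 4 ('e'): window [2,4] length 3
  Position 5 ('h'): window [2,5] length 4 -- new best
  Position 6 ('h'): repeat (last at 5), move window start to 6
  Position 6 ('h'): window [6,6] length 1
  Position 7 ('e'): window [6,7] length 2
  Position 8 ('d'): window [6,8] length 3
  Position 9 ('d'): repeat (last at 8), move window start to 9
  Position 9 ('d'): window [9,9] length 1
  Position 10 ('d'): repeat (last at 9), move window start to 10
  Position 10 ('d'): window [10,10] length 1
  Position 11 ('d'): repeat (last at 10), move window start to 11
  Position 11 ('d'): window [11,11] length 1
Longest substring with no repeats: "cdeh" with length 4

4


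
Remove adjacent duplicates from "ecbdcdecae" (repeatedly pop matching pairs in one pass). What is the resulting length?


Input: ecbdcdecae
Stack-based adjacent duplicate removal:
  Read 'e': push. Stack: e
  Read 'c': push. Stack: ec
  Read 'b': push. Stack: ecb
  Read 'd': push. Stack: ecbd
  Read 'c': push. Stack: ecbdc
  Read 'd': push. Stack: ecbdcd
  Read 'e': push. Stack: ecbdcde
  Read 'c': push. Stack: ecbdcdec
  Read 'a': push. Stack: ecbdcdeca
  Read 'e': push. Stack: ecbdcdecae
Final stack: "ecbdcdecae" (length 10)

10


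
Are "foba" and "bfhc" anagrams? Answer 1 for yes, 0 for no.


Strings: "foba", "bfhc"
Sorted first:  abfo
Sorted second: bcfh
Differ at position 0: 'a' vs 'b' => not anagrams

0


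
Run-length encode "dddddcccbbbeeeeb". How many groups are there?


Input: dddddcccbbbeeeeb
Scanning for consecutive runs:
  Group 1: 'd' x 5 (positions 0-4)
  Group 2: 'c' x 3 (positions 5-7)
  Group 3: 'b' x 3 (positions 8-10)
  Group 4: 'e' x 4 (positions 11-14)
  Group 5: 'b' x 1 (positions 15-15)
Total groups: 5

5


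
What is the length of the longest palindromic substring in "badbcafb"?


Input: "badbcafb"
Checking substrings for palindromes:
  No multi-char palindromic substrings found
Longest palindromic substring: "b" with length 1

1


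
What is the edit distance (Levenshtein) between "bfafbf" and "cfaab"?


Computing edit distance: "bfafbf" -> "cfaab"
DP table:
           c    f    a    a    b
      0    1    2    3    4    5
  b   1    1    2    3    4    4
  f   2    2    1    2    3    4
  a   3    3    2    1    2    3
  f   4    4    3    2    2    3
  b   5    5    4    3    3    2
  f   6    6    5    4    4    3
Edit distance = dp[6][5] = 3

3


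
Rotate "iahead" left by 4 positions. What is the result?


Input: "iahead", rotate left by 4
First 4 characters: "iahe"
Remaining characters: "ad"
Concatenate remaining + first: "ad" + "iahe" = "adiahe"

adiahe


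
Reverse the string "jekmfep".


Input: jekmfep
Reading characters right to left:
  Position 6: 'p'
  Position 5: 'e'
  Position 4: 'f'
  Position 3: 'm'
  Position 2: 'k'
  Position 1: 'e'
  Position 0: 'j'
Reversed: pefmkej

pefmkej


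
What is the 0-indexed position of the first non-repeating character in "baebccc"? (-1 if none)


Input: baebccc
Character frequencies:
  'a': 1
  'b': 2
  'c': 3
  'e': 1
Scanning left to right for freq == 1:
  Position 0 ('b'): freq=2, skip
  Position 1 ('a'): unique! => answer = 1

1


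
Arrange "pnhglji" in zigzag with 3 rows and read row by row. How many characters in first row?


Zigzag "pnhglji" into 3 rows:
Placing characters:
  'p' => row 0
  'n' => row 1
  'h' => row 2
  'g' => row 1
  'l' => row 0
  'j' => row 1
  'i' => row 2
Rows:
  Row 0: "pl"
  Row 1: "ngj"
  Row 2: "hi"
First row length: 2

2


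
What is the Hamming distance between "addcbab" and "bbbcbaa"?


Comparing "addcbab" and "bbbcbaa" position by position:
  Position 0: 'a' vs 'b' => differ
  Position 1: 'd' vs 'b' => differ
  Position 2: 'd' vs 'b' => differ
  Position 3: 'c' vs 'c' => same
  Position 4: 'b' vs 'b' => same
  Position 5: 'a' vs 'a' => same
  Position 6: 'b' vs 'a' => differ
Total differences (Hamming distance): 4

4


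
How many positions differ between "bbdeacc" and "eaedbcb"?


Comparing "bbdeacc" and "eaedbcb" position by position:
  Position 0: 'b' vs 'e' => DIFFER
  Position 1: 'b' vs 'a' => DIFFER
  Position 2: 'd' vs 'e' => DIFFER
  Position 3: 'e' vs 'd' => DIFFER
  Position 4: 'a' vs 'b' => DIFFER
  Position 5: 'c' vs 'c' => same
  Position 6: 'c' vs 'b' => DIFFER
Positions that differ: 6

6


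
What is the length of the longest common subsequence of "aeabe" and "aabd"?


LCS of "aeabe" and "aabd"
DP table:
           a    a    b    d
      0    0    0    0    0
  a   0    1    1    1    1
  e   0    1    1    1    1
  a   0    1    2    2    2
  b   0    1    2    3    3
  e   0    1    2    3    3
LCS length = dp[5][4] = 3

3


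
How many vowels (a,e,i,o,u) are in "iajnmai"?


Input: iajnmai
Checking each character:
  'i' at position 0: vowel (running total: 1)
  'a' at position 1: vowel (running total: 2)
  'j' at position 2: consonant
  'n' at position 3: consonant
  'm' at position 4: consonant
  'a' at position 5: vowel (running total: 3)
  'i' at position 6: vowel (running total: 4)
Total vowels: 4

4


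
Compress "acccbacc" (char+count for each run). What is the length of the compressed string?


Input: acccbacc
Runs:
  'a' x 1 => "a1"
  'c' x 3 => "c3"
  'b' x 1 => "b1"
  'a' x 1 => "a1"
  'c' x 2 => "c2"
Compressed: "a1c3b1a1c2"
Compressed length: 10

10


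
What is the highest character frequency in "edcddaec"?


Input: edcddaec
Character counts:
  'a': 1
  'c': 2
  'd': 3
  'e': 2
Maximum frequency: 3

3


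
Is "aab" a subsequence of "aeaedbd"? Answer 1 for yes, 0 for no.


Check if "aab" is a subsequence of "aeaedbd"
Greedy scan:
  Position 0 ('a'): matches sub[0] = 'a'
  Position 1 ('e'): no match needed
  Position 2 ('a'): matches sub[1] = 'a'
  Position 3 ('e'): no match needed
  Position 4 ('d'): no match needed
  Position 5 ('b'): matches sub[2] = 'b'
  Position 6 ('d'): no match needed
All 3 characters matched => is a subsequence

1


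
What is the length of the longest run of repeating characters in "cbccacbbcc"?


Input: "cbccacbbcc"
Scanning for longest run:
  Position 1 ('b'): new char, reset run to 1
  Position 2 ('c'): new char, reset run to 1
  Position 3 ('c'): continues run of 'c', length=2
  Position 4 ('a'): new char, reset run to 1
  Position 5 ('c'): new char, reset run to 1
  Position 6 ('b'): new char, reset run to 1
  Position 7 ('b'): continues run of 'b', length=2
  Position 8 ('c'): new char, reset run to 1
  Position 9 ('c'): continues run of 'c', length=2
Longest run: 'c' with length 2

2


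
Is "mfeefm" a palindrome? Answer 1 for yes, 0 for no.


Input: mfeefm
Reversed: mfeefm
  Compare pos 0 ('m') with pos 5 ('m'): match
  Compare pos 1 ('f') with pos 4 ('f'): match
  Compare pos 2 ('e') with pos 3 ('e'): match
Result: palindrome

1


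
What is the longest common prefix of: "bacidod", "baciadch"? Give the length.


Words: bacidod, baciadch
  Position 0: all 'b' => match
  Position 1: all 'a' => match
  Position 2: all 'c' => match
  Position 3: all 'i' => match
  Position 4: ('d', 'a') => mismatch, stop
LCP = "baci" (length 4)

4


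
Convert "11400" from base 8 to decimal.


Input: "11400" in base 8
Positional expansion:
  Digit '1' (value 1) x 8^4 = 4096
  Digit '1' (value 1) x 8^3 = 512
  Digit '4' (value 4) x 8^2 = 256
  Digit '0' (value 0) x 8^1 = 0
  Digit '0' (value 0) x 8^0 = 0
Sum = 4864

4864


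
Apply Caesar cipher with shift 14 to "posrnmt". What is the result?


Caesar cipher: shift "posrnmt" by 14
  'p' (pos 15) + 14 = pos 3 = 'd'
  'o' (pos 14) + 14 = pos 2 = 'c'
  's' (pos 18) + 14 = pos 6 = 'g'
  'r' (pos 17) + 14 = pos 5 = 'f'
  'n' (pos 13) + 14 = pos 1 = 'b'
  'm' (pos 12) + 14 = pos 0 = 'a'
  't' (pos 19) + 14 = pos 7 = 'h'
Result: dcgfbah

dcgfbah


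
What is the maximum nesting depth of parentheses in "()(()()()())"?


Input: "()(()()()())"
Tracking depth:
  Position 0 '(': depth becomes 1
  Position 1 ')': depth becomes 0
  Position 2 '(': depth becomes 1
  Position 3 '(': depth becomes 2
  Position 4 ')': depth becomes 1
  Position 5 '(': depth becomes 2
  Position 6 ')': depth becomes 1
  Position 7 '(': depth becomes 2
  Position 8 ')': depth becomes 1
  Position 9 '(': depth becomes 2
  Position 10 ')': depth becomes 1
  Position 11 ')': depth becomes 0
Maximum depth reached: 2

2


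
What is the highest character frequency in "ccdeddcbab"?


Input: ccdeddcbab
Character counts:
  'a': 1
  'b': 2
  'c': 3
  'd': 3
  'e': 1
Maximum frequency: 3

3


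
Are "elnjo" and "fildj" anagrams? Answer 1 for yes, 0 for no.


Strings: "elnjo", "fildj"
Sorted first:  ejlno
Sorted second: dfijl
Differ at position 0: 'e' vs 'd' => not anagrams

0


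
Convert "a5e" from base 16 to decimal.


Input: "a5e" in base 16
Positional expansion:
  Digit 'a' (value 10) x 16^2 = 2560
  Digit '5' (value 5) x 16^1 = 80
  Digit 'e' (value 14) x 16^0 = 14
Sum = 2654

2654


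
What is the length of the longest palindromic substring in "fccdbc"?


Input: "fccdbc"
Checking substrings for palindromes:
  [1:3] "cc" (len 2) => palindrome
Longest palindromic substring: "cc" with length 2

2


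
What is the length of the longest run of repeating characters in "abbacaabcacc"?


Input: "abbacaabcacc"
Scanning for longest run:
  Position 1 ('b'): new char, reset run to 1
  Position 2 ('b'): continues run of 'b', length=2
  Position 3 ('a'): new char, reset run to 1
  Position 4 ('c'): new char, reset run to 1
  Position 5 ('a'): new char, reset run to 1
  Position 6 ('a'): continues run of 'a', length=2
  Position 7 ('b'): new char, reset run to 1
  Position 8 ('c'): new char, reset run to 1
  Position 9 ('a'): new char, reset run to 1
  Position 10 ('c'): new char, reset run to 1
  Position 11 ('c'): continues run of 'c', length=2
Longest run: 'b' with length 2

2


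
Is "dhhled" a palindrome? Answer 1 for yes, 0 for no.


Input: dhhled
Reversed: delhhd
  Compare pos 0 ('d') with pos 5 ('d'): match
  Compare pos 1 ('h') with pos 4 ('e'): MISMATCH
  Compare pos 2 ('h') with pos 3 ('l'): MISMATCH
Result: not a palindrome

0


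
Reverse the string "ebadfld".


Input: ebadfld
Reading characters right to left:
  Position 6: 'd'
  Position 5: 'l'
  Position 4: 'f'
  Position 3: 'd'
  Position 2: 'a'
  Position 1: 'b'
  Position 0: 'e'
Reversed: dlfdabe

dlfdabe


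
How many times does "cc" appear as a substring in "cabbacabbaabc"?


Searching for "cc" in "cabbacabbaabc"
Scanning each position:
  Position 0: "ca" => no
  Position 1: "ab" => no
  Position 2: "bb" => no
  Position 3: "ba" => no
  Position 4: "ac" => no
  Position 5: "ca" => no
  Position 6: "ab" => no
  Position 7: "bb" => no
  Position 8: "ba" => no
  Position 9: "aa" => no
  Position 10: "ab" => no
  Position 11: "bc" => no
Total occurrences: 0

0


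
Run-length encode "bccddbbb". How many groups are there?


Input: bccddbbb
Scanning for consecutive runs:
  Group 1: 'b' x 1 (positions 0-0)
  Group 2: 'c' x 2 (positions 1-2)
  Group 3: 'd' x 2 (positions 3-4)
  Group 4: 'b' x 3 (positions 5-7)
Total groups: 4

4


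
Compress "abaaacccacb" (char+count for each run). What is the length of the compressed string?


Input: abaaacccacb
Runs:
  'a' x 1 => "a1"
  'b' x 1 => "b1"
  'a' x 3 => "a3"
  'c' x 3 => "c3"
  'a' x 1 => "a1"
  'c' x 1 => "c1"
  'b' x 1 => "b1"
Compressed: "a1b1a3c3a1c1b1"
Compressed length: 14

14


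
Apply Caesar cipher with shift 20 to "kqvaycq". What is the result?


Caesar cipher: shift "kqvaycq" by 20
  'k' (pos 10) + 20 = pos 4 = 'e'
  'q' (pos 16) + 20 = pos 10 = 'k'
  'v' (pos 21) + 20 = pos 15 = 'p'
  'a' (pos 0) + 20 = pos 20 = 'u'
  'y' (pos 24) + 20 = pos 18 = 's'
  'c' (pos 2) + 20 = pos 22 = 'w'
  'q' (pos 16) + 20 = pos 10 = 'k'
Result: ekpuswk

ekpuswk


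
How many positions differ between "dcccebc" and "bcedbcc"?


Comparing "dcccebc" and "bcedbcc" position by position:
  Position 0: 'd' vs 'b' => DIFFER
  Position 1: 'c' vs 'c' => same
  Position 2: 'c' vs 'e' => DIFFER
  Position 3: 'c' vs 'd' => DIFFER
  Position 4: 'e' vs 'b' => DIFFER
  Position 5: 'b' vs 'c' => DIFFER
  Position 6: 'c' vs 'c' => same
Positions that differ: 5

5


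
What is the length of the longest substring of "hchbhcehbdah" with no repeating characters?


Input: "hchbhcehbdah"
Sliding window (track last position of each char):
  Position 0 ('h'): window [0,0] length 1 -- new best
  Position 1 ('c'): window [0,1] length 2 -- new best
  Position 2 ('h'): repeat (last at 0), move window start to 1
  Position 2 ('h'): window [1,2] length 2
  Position 3 ('b'): window [1,3] length 3 -- new best
  Position 4 ('h'): repeat (last at 2), move window start to 3
  Position 4 ('h'): window [3,4] length 2
  Position 5 ('c'): window [3,5] length 3
  Position 6 ('e'): window [3,6] length 4 -- new best
  Position 7 ('h'): repeat (last at 4), move window start to 5
  Position 7 ('h'): window [5,7] length 3
  Position 8 ('b'): window [5,8] length 4
  Position 9 ('d'): window [5,9] length 5 -- new best
  Position 10 ('a'): window [5,10] length 6 -- new best
  Position 11 ('h'): repeat (last at 7), move window start to 8
  Position 11 ('h'): window [8,11] length 4
Longest substring with no repeats: "cehbda" with length 6

6


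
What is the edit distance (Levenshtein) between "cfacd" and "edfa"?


Computing edit distance: "cfacd" -> "edfa"
DP table:
           e    d    f    a
      0    1    2    3    4
  c   1    1    2    3    4
  f   2    2    2    2    3
  a   3    3    3    3    2
  c   4    4    4    4    3
  d   5    5    4    5    4
Edit distance = dp[5][4] = 4

4


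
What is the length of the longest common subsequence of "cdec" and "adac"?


LCS of "cdec" and "adac"
DP table:
           a    d    a    c
      0    0    0    0    0
  c   0    0    0    0    1
  d   0    0    1    1    1
  e   0    0    1    1    1
  c   0    0    1    1    2
LCS length = dp[4][4] = 2

2
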